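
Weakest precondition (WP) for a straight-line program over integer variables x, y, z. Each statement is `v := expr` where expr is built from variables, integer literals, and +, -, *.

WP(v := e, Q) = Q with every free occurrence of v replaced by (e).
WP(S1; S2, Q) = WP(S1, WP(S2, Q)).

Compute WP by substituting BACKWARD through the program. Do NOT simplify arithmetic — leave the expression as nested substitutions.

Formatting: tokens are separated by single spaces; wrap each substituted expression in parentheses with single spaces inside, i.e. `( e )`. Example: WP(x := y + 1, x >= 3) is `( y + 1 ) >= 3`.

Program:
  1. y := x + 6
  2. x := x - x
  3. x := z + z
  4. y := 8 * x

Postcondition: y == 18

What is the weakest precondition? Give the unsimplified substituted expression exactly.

post: y == 18
stmt 4: y := 8 * x  -- replace 1 occurrence(s) of y with (8 * x)
  => ( 8 * x ) == 18
stmt 3: x := z + z  -- replace 1 occurrence(s) of x with (z + z)
  => ( 8 * ( z + z ) ) == 18
stmt 2: x := x - x  -- replace 0 occurrence(s) of x with (x - x)
  => ( 8 * ( z + z ) ) == 18
stmt 1: y := x + 6  -- replace 0 occurrence(s) of y with (x + 6)
  => ( 8 * ( z + z ) ) == 18

Answer: ( 8 * ( z + z ) ) == 18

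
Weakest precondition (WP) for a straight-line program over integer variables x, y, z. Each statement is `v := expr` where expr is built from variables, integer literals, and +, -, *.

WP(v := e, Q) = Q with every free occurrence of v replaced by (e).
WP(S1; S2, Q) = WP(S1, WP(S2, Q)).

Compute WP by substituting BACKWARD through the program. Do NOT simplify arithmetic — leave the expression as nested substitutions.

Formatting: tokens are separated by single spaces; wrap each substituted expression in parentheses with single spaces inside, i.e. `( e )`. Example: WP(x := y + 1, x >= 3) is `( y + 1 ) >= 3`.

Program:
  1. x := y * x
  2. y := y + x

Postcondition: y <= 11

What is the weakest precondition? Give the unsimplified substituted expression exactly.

Answer: ( y + ( y * x ) ) <= 11

Derivation:
post: y <= 11
stmt 2: y := y + x  -- replace 1 occurrence(s) of y with (y + x)
  => ( y + x ) <= 11
stmt 1: x := y * x  -- replace 1 occurrence(s) of x with (y * x)
  => ( y + ( y * x ) ) <= 11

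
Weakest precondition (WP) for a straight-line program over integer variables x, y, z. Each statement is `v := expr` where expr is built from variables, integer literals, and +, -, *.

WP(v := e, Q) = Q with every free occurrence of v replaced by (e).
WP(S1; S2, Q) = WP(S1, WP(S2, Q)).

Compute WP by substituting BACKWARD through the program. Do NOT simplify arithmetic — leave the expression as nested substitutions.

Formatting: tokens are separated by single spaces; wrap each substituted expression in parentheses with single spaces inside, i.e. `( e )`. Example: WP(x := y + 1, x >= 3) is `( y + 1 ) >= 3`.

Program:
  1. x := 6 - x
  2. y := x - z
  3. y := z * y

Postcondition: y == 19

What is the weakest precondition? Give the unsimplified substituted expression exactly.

Answer: ( z * ( ( 6 - x ) - z ) ) == 19

Derivation:
post: y == 19
stmt 3: y := z * y  -- replace 1 occurrence(s) of y with (z * y)
  => ( z * y ) == 19
stmt 2: y := x - z  -- replace 1 occurrence(s) of y with (x - z)
  => ( z * ( x - z ) ) == 19
stmt 1: x := 6 - x  -- replace 1 occurrence(s) of x with (6 - x)
  => ( z * ( ( 6 - x ) - z ) ) == 19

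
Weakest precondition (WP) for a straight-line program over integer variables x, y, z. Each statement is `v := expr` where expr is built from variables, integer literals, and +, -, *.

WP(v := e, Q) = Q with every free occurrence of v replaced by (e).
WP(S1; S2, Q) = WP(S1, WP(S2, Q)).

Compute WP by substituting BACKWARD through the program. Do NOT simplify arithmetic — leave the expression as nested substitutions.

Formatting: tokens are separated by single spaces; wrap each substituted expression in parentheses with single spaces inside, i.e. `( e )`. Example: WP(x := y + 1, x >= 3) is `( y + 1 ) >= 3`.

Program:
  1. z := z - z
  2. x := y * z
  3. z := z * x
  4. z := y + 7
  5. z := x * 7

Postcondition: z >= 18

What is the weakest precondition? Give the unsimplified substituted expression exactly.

post: z >= 18
stmt 5: z := x * 7  -- replace 1 occurrence(s) of z with (x * 7)
  => ( x * 7 ) >= 18
stmt 4: z := y + 7  -- replace 0 occurrence(s) of z with (y + 7)
  => ( x * 7 ) >= 18
stmt 3: z := z * x  -- replace 0 occurrence(s) of z with (z * x)
  => ( x * 7 ) >= 18
stmt 2: x := y * z  -- replace 1 occurrence(s) of x with (y * z)
  => ( ( y * z ) * 7 ) >= 18
stmt 1: z := z - z  -- replace 1 occurrence(s) of z with (z - z)
  => ( ( y * ( z - z ) ) * 7 ) >= 18

Answer: ( ( y * ( z - z ) ) * 7 ) >= 18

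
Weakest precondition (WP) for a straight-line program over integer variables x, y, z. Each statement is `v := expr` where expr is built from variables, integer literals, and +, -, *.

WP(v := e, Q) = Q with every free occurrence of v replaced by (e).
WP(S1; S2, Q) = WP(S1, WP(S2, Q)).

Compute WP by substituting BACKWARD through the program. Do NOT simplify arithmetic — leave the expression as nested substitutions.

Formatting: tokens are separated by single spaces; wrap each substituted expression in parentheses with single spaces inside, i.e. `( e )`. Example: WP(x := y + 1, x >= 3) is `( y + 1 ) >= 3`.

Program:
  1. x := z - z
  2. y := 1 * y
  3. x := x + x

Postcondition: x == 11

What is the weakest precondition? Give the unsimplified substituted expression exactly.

Answer: ( ( z - z ) + ( z - z ) ) == 11

Derivation:
post: x == 11
stmt 3: x := x + x  -- replace 1 occurrence(s) of x with (x + x)
  => ( x + x ) == 11
stmt 2: y := 1 * y  -- replace 0 occurrence(s) of y with (1 * y)
  => ( x + x ) == 11
stmt 1: x := z - z  -- replace 2 occurrence(s) of x with (z - z)
  => ( ( z - z ) + ( z - z ) ) == 11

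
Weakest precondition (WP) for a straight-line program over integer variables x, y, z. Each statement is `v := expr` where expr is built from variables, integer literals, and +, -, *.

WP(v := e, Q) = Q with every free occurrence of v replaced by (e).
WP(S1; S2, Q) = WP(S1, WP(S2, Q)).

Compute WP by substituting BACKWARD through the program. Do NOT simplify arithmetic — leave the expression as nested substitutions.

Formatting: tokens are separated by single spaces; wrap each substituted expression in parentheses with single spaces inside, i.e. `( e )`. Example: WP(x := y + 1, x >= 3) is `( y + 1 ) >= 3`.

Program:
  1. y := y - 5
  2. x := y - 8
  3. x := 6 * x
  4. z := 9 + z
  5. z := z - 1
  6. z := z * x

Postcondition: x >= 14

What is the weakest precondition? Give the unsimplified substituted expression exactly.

post: x >= 14
stmt 6: z := z * x  -- replace 0 occurrence(s) of z with (z * x)
  => x >= 14
stmt 5: z := z - 1  -- replace 0 occurrence(s) of z with (z - 1)
  => x >= 14
stmt 4: z := 9 + z  -- replace 0 occurrence(s) of z with (9 + z)
  => x >= 14
stmt 3: x := 6 * x  -- replace 1 occurrence(s) of x with (6 * x)
  => ( 6 * x ) >= 14
stmt 2: x := y - 8  -- replace 1 occurrence(s) of x with (y - 8)
  => ( 6 * ( y - 8 ) ) >= 14
stmt 1: y := y - 5  -- replace 1 occurrence(s) of y with (y - 5)
  => ( 6 * ( ( y - 5 ) - 8 ) ) >= 14

Answer: ( 6 * ( ( y - 5 ) - 8 ) ) >= 14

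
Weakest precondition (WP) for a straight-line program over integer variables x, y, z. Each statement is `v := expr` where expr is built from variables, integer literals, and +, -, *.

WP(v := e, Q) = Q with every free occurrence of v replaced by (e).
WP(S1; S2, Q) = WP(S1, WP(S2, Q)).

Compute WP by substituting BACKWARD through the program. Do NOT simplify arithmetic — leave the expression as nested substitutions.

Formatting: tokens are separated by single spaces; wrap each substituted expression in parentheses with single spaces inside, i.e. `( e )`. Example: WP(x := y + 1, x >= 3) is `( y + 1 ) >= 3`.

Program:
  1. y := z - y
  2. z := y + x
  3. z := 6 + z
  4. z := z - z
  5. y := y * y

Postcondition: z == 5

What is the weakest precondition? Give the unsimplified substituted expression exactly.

Answer: ( ( 6 + ( ( z - y ) + x ) ) - ( 6 + ( ( z - y ) + x ) ) ) == 5

Derivation:
post: z == 5
stmt 5: y := y * y  -- replace 0 occurrence(s) of y with (y * y)
  => z == 5
stmt 4: z := z - z  -- replace 1 occurrence(s) of z with (z - z)
  => ( z - z ) == 5
stmt 3: z := 6 + z  -- replace 2 occurrence(s) of z with (6 + z)
  => ( ( 6 + z ) - ( 6 + z ) ) == 5
stmt 2: z := y + x  -- replace 2 occurrence(s) of z with (y + x)
  => ( ( 6 + ( y + x ) ) - ( 6 + ( y + x ) ) ) == 5
stmt 1: y := z - y  -- replace 2 occurrence(s) of y with (z - y)
  => ( ( 6 + ( ( z - y ) + x ) ) - ( 6 + ( ( z - y ) + x ) ) ) == 5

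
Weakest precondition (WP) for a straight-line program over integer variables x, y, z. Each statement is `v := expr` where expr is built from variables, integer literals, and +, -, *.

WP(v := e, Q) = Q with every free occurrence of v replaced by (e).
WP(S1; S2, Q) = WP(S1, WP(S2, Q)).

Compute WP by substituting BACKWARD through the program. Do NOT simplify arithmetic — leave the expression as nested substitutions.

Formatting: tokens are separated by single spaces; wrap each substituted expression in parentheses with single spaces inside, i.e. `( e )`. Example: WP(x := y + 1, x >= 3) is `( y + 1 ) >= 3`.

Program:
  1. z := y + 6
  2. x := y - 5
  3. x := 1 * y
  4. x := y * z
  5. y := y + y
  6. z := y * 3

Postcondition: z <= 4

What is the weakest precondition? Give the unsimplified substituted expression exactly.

post: z <= 4
stmt 6: z := y * 3  -- replace 1 occurrence(s) of z with (y * 3)
  => ( y * 3 ) <= 4
stmt 5: y := y + y  -- replace 1 occurrence(s) of y with (y + y)
  => ( ( y + y ) * 3 ) <= 4
stmt 4: x := y * z  -- replace 0 occurrence(s) of x with (y * z)
  => ( ( y + y ) * 3 ) <= 4
stmt 3: x := 1 * y  -- replace 0 occurrence(s) of x with (1 * y)
  => ( ( y + y ) * 3 ) <= 4
stmt 2: x := y - 5  -- replace 0 occurrence(s) of x with (y - 5)
  => ( ( y + y ) * 3 ) <= 4
stmt 1: z := y + 6  -- replace 0 occurrence(s) of z with (y + 6)
  => ( ( y + y ) * 3 ) <= 4

Answer: ( ( y + y ) * 3 ) <= 4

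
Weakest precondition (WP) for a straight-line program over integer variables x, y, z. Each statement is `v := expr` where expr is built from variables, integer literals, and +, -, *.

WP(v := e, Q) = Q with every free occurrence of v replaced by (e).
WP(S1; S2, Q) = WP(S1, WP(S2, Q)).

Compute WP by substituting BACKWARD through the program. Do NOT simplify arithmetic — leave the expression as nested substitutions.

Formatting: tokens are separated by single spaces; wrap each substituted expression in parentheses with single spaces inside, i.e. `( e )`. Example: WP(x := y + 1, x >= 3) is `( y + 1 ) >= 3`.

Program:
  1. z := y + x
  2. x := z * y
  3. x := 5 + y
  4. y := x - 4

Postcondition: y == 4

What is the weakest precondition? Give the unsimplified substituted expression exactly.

post: y == 4
stmt 4: y := x - 4  -- replace 1 occurrence(s) of y with (x - 4)
  => ( x - 4 ) == 4
stmt 3: x := 5 + y  -- replace 1 occurrence(s) of x with (5 + y)
  => ( ( 5 + y ) - 4 ) == 4
stmt 2: x := z * y  -- replace 0 occurrence(s) of x with (z * y)
  => ( ( 5 + y ) - 4 ) == 4
stmt 1: z := y + x  -- replace 0 occurrence(s) of z with (y + x)
  => ( ( 5 + y ) - 4 ) == 4

Answer: ( ( 5 + y ) - 4 ) == 4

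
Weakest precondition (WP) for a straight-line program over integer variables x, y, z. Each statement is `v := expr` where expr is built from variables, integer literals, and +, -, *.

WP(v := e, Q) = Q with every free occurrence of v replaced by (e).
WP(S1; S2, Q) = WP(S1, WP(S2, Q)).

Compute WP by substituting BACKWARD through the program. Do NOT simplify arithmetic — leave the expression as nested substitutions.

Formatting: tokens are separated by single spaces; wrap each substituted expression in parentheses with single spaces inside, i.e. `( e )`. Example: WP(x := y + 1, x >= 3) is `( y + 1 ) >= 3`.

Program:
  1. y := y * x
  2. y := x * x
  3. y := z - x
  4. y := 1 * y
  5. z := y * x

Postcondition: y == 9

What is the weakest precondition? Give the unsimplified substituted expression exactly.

post: y == 9
stmt 5: z := y * x  -- replace 0 occurrence(s) of z with (y * x)
  => y == 9
stmt 4: y := 1 * y  -- replace 1 occurrence(s) of y with (1 * y)
  => ( 1 * y ) == 9
stmt 3: y := z - x  -- replace 1 occurrence(s) of y with (z - x)
  => ( 1 * ( z - x ) ) == 9
stmt 2: y := x * x  -- replace 0 occurrence(s) of y with (x * x)
  => ( 1 * ( z - x ) ) == 9
stmt 1: y := y * x  -- replace 0 occurrence(s) of y with (y * x)
  => ( 1 * ( z - x ) ) == 9

Answer: ( 1 * ( z - x ) ) == 9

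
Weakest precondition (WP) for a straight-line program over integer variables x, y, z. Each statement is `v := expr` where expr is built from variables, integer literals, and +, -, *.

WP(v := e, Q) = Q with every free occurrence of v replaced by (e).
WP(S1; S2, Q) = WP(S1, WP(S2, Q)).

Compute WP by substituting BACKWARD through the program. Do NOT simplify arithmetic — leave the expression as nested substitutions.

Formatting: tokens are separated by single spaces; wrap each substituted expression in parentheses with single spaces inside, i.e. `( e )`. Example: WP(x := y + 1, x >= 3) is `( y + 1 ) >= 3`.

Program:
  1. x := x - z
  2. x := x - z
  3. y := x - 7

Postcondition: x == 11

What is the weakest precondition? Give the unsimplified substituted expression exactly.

post: x == 11
stmt 3: y := x - 7  -- replace 0 occurrence(s) of y with (x - 7)
  => x == 11
stmt 2: x := x - z  -- replace 1 occurrence(s) of x with (x - z)
  => ( x - z ) == 11
stmt 1: x := x - z  -- replace 1 occurrence(s) of x with (x - z)
  => ( ( x - z ) - z ) == 11

Answer: ( ( x - z ) - z ) == 11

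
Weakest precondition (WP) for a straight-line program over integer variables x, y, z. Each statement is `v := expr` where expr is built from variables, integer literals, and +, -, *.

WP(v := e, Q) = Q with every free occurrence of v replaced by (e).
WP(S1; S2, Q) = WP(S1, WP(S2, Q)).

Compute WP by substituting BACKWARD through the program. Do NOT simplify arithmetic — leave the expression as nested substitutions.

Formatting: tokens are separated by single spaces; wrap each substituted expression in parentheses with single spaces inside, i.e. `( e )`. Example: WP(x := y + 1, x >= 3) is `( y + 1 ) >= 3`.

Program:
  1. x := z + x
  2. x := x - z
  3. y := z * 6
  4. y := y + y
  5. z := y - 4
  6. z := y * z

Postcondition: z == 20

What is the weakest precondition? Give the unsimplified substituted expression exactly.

post: z == 20
stmt 6: z := y * z  -- replace 1 occurrence(s) of z with (y * z)
  => ( y * z ) == 20
stmt 5: z := y - 4  -- replace 1 occurrence(s) of z with (y - 4)
  => ( y * ( y - 4 ) ) == 20
stmt 4: y := y + y  -- replace 2 occurrence(s) of y with (y + y)
  => ( ( y + y ) * ( ( y + y ) - 4 ) ) == 20
stmt 3: y := z * 6  -- replace 4 occurrence(s) of y with (z * 6)
  => ( ( ( z * 6 ) + ( z * 6 ) ) * ( ( ( z * 6 ) + ( z * 6 ) ) - 4 ) ) == 20
stmt 2: x := x - z  -- replace 0 occurrence(s) of x with (x - z)
  => ( ( ( z * 6 ) + ( z * 6 ) ) * ( ( ( z * 6 ) + ( z * 6 ) ) - 4 ) ) == 20
stmt 1: x := z + x  -- replace 0 occurrence(s) of x with (z + x)
  => ( ( ( z * 6 ) + ( z * 6 ) ) * ( ( ( z * 6 ) + ( z * 6 ) ) - 4 ) ) == 20

Answer: ( ( ( z * 6 ) + ( z * 6 ) ) * ( ( ( z * 6 ) + ( z * 6 ) ) - 4 ) ) == 20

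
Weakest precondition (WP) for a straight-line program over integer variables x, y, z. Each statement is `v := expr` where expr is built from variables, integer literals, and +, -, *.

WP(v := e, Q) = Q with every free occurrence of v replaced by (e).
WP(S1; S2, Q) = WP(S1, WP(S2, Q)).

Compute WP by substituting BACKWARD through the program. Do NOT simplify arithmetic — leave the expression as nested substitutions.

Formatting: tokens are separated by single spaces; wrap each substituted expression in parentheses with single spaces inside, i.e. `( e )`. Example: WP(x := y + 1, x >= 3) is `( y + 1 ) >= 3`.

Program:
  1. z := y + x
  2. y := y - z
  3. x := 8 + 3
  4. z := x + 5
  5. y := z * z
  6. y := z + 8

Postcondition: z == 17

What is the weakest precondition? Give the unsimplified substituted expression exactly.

post: z == 17
stmt 6: y := z + 8  -- replace 0 occurrence(s) of y with (z + 8)
  => z == 17
stmt 5: y := z * z  -- replace 0 occurrence(s) of y with (z * z)
  => z == 17
stmt 4: z := x + 5  -- replace 1 occurrence(s) of z with (x + 5)
  => ( x + 5 ) == 17
stmt 3: x := 8 + 3  -- replace 1 occurrence(s) of x with (8 + 3)
  => ( ( 8 + 3 ) + 5 ) == 17
stmt 2: y := y - z  -- replace 0 occurrence(s) of y with (y - z)
  => ( ( 8 + 3 ) + 5 ) == 17
stmt 1: z := y + x  -- replace 0 occurrence(s) of z with (y + x)
  => ( ( 8 + 3 ) + 5 ) == 17

Answer: ( ( 8 + 3 ) + 5 ) == 17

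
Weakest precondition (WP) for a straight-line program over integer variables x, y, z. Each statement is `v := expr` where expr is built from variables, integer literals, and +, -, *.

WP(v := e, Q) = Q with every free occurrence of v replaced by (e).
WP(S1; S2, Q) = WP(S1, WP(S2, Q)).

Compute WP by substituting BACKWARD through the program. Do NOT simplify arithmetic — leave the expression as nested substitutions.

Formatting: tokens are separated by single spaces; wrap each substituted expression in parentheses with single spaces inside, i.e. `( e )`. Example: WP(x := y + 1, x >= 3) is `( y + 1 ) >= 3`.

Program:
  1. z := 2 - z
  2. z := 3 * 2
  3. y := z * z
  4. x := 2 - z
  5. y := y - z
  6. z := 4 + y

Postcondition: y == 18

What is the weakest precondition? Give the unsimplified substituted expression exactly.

Answer: ( ( ( 3 * 2 ) * ( 3 * 2 ) ) - ( 3 * 2 ) ) == 18

Derivation:
post: y == 18
stmt 6: z := 4 + y  -- replace 0 occurrence(s) of z with (4 + y)
  => y == 18
stmt 5: y := y - z  -- replace 1 occurrence(s) of y with (y - z)
  => ( y - z ) == 18
stmt 4: x := 2 - z  -- replace 0 occurrence(s) of x with (2 - z)
  => ( y - z ) == 18
stmt 3: y := z * z  -- replace 1 occurrence(s) of y with (z * z)
  => ( ( z * z ) - z ) == 18
stmt 2: z := 3 * 2  -- replace 3 occurrence(s) of z with (3 * 2)
  => ( ( ( 3 * 2 ) * ( 3 * 2 ) ) - ( 3 * 2 ) ) == 18
stmt 1: z := 2 - z  -- replace 0 occurrence(s) of z with (2 - z)
  => ( ( ( 3 * 2 ) * ( 3 * 2 ) ) - ( 3 * 2 ) ) == 18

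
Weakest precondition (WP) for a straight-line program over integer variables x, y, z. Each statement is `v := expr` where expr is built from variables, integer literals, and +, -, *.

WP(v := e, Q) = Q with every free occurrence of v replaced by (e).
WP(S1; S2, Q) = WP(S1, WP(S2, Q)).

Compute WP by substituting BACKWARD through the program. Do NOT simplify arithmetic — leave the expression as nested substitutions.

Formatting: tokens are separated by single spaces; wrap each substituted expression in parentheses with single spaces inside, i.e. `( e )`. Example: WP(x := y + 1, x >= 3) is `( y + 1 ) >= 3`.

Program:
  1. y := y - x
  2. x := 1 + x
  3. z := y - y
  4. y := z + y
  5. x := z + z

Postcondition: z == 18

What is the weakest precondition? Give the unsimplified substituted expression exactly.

post: z == 18
stmt 5: x := z + z  -- replace 0 occurrence(s) of x with (z + z)
  => z == 18
stmt 4: y := z + y  -- replace 0 occurrence(s) of y with (z + y)
  => z == 18
stmt 3: z := y - y  -- replace 1 occurrence(s) of z with (y - y)
  => ( y - y ) == 18
stmt 2: x := 1 + x  -- replace 0 occurrence(s) of x with (1 + x)
  => ( y - y ) == 18
stmt 1: y := y - x  -- replace 2 occurrence(s) of y with (y - x)
  => ( ( y - x ) - ( y - x ) ) == 18

Answer: ( ( y - x ) - ( y - x ) ) == 18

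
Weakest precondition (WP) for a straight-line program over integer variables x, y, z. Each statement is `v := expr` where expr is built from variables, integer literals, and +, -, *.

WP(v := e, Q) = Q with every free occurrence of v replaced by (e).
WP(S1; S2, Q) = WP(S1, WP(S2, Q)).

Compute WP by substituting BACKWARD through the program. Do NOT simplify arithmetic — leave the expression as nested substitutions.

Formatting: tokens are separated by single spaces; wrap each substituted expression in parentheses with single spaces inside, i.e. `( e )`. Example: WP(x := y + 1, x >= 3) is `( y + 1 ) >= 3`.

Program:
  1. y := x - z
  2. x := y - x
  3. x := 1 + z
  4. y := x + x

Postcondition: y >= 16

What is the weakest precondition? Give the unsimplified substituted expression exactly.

Answer: ( ( 1 + z ) + ( 1 + z ) ) >= 16

Derivation:
post: y >= 16
stmt 4: y := x + x  -- replace 1 occurrence(s) of y with (x + x)
  => ( x + x ) >= 16
stmt 3: x := 1 + z  -- replace 2 occurrence(s) of x with (1 + z)
  => ( ( 1 + z ) + ( 1 + z ) ) >= 16
stmt 2: x := y - x  -- replace 0 occurrence(s) of x with (y - x)
  => ( ( 1 + z ) + ( 1 + z ) ) >= 16
stmt 1: y := x - z  -- replace 0 occurrence(s) of y with (x - z)
  => ( ( 1 + z ) + ( 1 + z ) ) >= 16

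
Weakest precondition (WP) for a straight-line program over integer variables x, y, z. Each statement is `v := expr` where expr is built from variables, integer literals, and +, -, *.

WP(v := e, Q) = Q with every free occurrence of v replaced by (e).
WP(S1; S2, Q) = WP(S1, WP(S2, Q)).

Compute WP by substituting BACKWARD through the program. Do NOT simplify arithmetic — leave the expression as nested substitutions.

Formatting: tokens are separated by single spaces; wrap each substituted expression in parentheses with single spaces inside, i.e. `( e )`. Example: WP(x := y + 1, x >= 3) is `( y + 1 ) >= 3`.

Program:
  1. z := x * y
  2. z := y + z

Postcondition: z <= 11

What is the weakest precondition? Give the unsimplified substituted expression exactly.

Answer: ( y + ( x * y ) ) <= 11

Derivation:
post: z <= 11
stmt 2: z := y + z  -- replace 1 occurrence(s) of z with (y + z)
  => ( y + z ) <= 11
stmt 1: z := x * y  -- replace 1 occurrence(s) of z with (x * y)
  => ( y + ( x * y ) ) <= 11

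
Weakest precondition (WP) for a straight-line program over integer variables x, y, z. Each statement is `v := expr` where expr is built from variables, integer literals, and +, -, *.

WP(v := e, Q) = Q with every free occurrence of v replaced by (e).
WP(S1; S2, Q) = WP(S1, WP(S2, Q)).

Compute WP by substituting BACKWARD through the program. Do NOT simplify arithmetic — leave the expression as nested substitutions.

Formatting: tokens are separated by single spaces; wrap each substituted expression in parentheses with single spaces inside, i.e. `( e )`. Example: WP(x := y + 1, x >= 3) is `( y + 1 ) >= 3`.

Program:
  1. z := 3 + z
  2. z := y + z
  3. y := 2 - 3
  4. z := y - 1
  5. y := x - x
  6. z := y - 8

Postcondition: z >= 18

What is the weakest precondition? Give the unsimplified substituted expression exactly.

Answer: ( ( x - x ) - 8 ) >= 18

Derivation:
post: z >= 18
stmt 6: z := y - 8  -- replace 1 occurrence(s) of z with (y - 8)
  => ( y - 8 ) >= 18
stmt 5: y := x - x  -- replace 1 occurrence(s) of y with (x - x)
  => ( ( x - x ) - 8 ) >= 18
stmt 4: z := y - 1  -- replace 0 occurrence(s) of z with (y - 1)
  => ( ( x - x ) - 8 ) >= 18
stmt 3: y := 2 - 3  -- replace 0 occurrence(s) of y with (2 - 3)
  => ( ( x - x ) - 8 ) >= 18
stmt 2: z := y + z  -- replace 0 occurrence(s) of z with (y + z)
  => ( ( x - x ) - 8 ) >= 18
stmt 1: z := 3 + z  -- replace 0 occurrence(s) of z with (3 + z)
  => ( ( x - x ) - 8 ) >= 18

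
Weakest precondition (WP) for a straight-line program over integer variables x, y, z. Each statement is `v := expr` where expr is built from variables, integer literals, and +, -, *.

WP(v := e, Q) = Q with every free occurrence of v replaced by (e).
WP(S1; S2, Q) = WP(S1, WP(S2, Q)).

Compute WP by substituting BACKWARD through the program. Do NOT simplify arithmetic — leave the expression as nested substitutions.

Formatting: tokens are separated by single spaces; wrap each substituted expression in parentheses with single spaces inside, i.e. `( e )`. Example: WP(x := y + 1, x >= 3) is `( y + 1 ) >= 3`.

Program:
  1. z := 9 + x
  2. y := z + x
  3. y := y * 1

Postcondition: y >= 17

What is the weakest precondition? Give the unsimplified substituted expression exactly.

post: y >= 17
stmt 3: y := y * 1  -- replace 1 occurrence(s) of y with (y * 1)
  => ( y * 1 ) >= 17
stmt 2: y := z + x  -- replace 1 occurrence(s) of y with (z + x)
  => ( ( z + x ) * 1 ) >= 17
stmt 1: z := 9 + x  -- replace 1 occurrence(s) of z with (9 + x)
  => ( ( ( 9 + x ) + x ) * 1 ) >= 17

Answer: ( ( ( 9 + x ) + x ) * 1 ) >= 17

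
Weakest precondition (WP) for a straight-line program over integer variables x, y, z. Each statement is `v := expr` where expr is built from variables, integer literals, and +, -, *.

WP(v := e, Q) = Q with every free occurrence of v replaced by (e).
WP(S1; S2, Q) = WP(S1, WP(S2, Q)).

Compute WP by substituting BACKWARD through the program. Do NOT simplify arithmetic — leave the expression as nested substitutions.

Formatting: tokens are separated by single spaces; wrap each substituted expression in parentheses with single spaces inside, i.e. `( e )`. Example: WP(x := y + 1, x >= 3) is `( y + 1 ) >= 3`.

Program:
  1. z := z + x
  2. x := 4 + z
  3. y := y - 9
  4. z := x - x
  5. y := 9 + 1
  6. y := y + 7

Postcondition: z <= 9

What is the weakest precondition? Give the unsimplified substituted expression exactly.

post: z <= 9
stmt 6: y := y + 7  -- replace 0 occurrence(s) of y with (y + 7)
  => z <= 9
stmt 5: y := 9 + 1  -- replace 0 occurrence(s) of y with (9 + 1)
  => z <= 9
stmt 4: z := x - x  -- replace 1 occurrence(s) of z with (x - x)
  => ( x - x ) <= 9
stmt 3: y := y - 9  -- replace 0 occurrence(s) of y with (y - 9)
  => ( x - x ) <= 9
stmt 2: x := 4 + z  -- replace 2 occurrence(s) of x with (4 + z)
  => ( ( 4 + z ) - ( 4 + z ) ) <= 9
stmt 1: z := z + x  -- replace 2 occurrence(s) of z with (z + x)
  => ( ( 4 + ( z + x ) ) - ( 4 + ( z + x ) ) ) <= 9

Answer: ( ( 4 + ( z + x ) ) - ( 4 + ( z + x ) ) ) <= 9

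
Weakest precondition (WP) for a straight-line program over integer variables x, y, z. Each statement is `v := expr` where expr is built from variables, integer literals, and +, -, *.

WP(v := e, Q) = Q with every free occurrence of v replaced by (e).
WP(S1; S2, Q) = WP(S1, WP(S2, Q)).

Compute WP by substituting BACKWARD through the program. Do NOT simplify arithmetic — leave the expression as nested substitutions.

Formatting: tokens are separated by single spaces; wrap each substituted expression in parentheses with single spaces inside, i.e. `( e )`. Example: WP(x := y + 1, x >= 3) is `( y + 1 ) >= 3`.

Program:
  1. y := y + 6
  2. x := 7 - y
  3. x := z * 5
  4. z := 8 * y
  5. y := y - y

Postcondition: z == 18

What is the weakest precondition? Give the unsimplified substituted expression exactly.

post: z == 18
stmt 5: y := y - y  -- replace 0 occurrence(s) of y with (y - y)
  => z == 18
stmt 4: z := 8 * y  -- replace 1 occurrence(s) of z with (8 * y)
  => ( 8 * y ) == 18
stmt 3: x := z * 5  -- replace 0 occurrence(s) of x with (z * 5)
  => ( 8 * y ) == 18
stmt 2: x := 7 - y  -- replace 0 occurrence(s) of x with (7 - y)
  => ( 8 * y ) == 18
stmt 1: y := y + 6  -- replace 1 occurrence(s) of y with (y + 6)
  => ( 8 * ( y + 6 ) ) == 18

Answer: ( 8 * ( y + 6 ) ) == 18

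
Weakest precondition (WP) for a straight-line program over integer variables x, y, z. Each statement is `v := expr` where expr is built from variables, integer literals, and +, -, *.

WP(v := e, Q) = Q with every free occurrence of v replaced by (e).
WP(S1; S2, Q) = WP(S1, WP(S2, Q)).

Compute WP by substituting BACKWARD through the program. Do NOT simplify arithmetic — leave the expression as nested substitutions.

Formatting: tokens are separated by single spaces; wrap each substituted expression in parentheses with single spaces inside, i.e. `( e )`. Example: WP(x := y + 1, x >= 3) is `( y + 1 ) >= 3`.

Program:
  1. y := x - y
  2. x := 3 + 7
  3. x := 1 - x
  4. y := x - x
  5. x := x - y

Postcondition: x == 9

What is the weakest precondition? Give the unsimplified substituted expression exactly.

Answer: ( ( 1 - ( 3 + 7 ) ) - ( ( 1 - ( 3 + 7 ) ) - ( 1 - ( 3 + 7 ) ) ) ) == 9

Derivation:
post: x == 9
stmt 5: x := x - y  -- replace 1 occurrence(s) of x with (x - y)
  => ( x - y ) == 9
stmt 4: y := x - x  -- replace 1 occurrence(s) of y with (x - x)
  => ( x - ( x - x ) ) == 9
stmt 3: x := 1 - x  -- replace 3 occurrence(s) of x with (1 - x)
  => ( ( 1 - x ) - ( ( 1 - x ) - ( 1 - x ) ) ) == 9
stmt 2: x := 3 + 7  -- replace 3 occurrence(s) of x with (3 + 7)
  => ( ( 1 - ( 3 + 7 ) ) - ( ( 1 - ( 3 + 7 ) ) - ( 1 - ( 3 + 7 ) ) ) ) == 9
stmt 1: y := x - y  -- replace 0 occurrence(s) of y with (x - y)
  => ( ( 1 - ( 3 + 7 ) ) - ( ( 1 - ( 3 + 7 ) ) - ( 1 - ( 3 + 7 ) ) ) ) == 9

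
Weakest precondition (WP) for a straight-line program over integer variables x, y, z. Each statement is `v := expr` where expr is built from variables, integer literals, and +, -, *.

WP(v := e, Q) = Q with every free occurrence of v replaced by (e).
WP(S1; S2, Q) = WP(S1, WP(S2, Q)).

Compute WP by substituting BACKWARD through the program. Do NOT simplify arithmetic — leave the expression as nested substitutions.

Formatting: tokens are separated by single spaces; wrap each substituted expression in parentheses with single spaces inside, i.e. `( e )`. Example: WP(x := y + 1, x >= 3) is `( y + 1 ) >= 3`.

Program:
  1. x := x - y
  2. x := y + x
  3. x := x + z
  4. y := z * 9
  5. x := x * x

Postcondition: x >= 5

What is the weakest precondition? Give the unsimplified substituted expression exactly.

Answer: ( ( ( y + ( x - y ) ) + z ) * ( ( y + ( x - y ) ) + z ) ) >= 5

Derivation:
post: x >= 5
stmt 5: x := x * x  -- replace 1 occurrence(s) of x with (x * x)
  => ( x * x ) >= 5
stmt 4: y := z * 9  -- replace 0 occurrence(s) of y with (z * 9)
  => ( x * x ) >= 5
stmt 3: x := x + z  -- replace 2 occurrence(s) of x with (x + z)
  => ( ( x + z ) * ( x + z ) ) >= 5
stmt 2: x := y + x  -- replace 2 occurrence(s) of x with (y + x)
  => ( ( ( y + x ) + z ) * ( ( y + x ) + z ) ) >= 5
stmt 1: x := x - y  -- replace 2 occurrence(s) of x with (x - y)
  => ( ( ( y + ( x - y ) ) + z ) * ( ( y + ( x - y ) ) + z ) ) >= 5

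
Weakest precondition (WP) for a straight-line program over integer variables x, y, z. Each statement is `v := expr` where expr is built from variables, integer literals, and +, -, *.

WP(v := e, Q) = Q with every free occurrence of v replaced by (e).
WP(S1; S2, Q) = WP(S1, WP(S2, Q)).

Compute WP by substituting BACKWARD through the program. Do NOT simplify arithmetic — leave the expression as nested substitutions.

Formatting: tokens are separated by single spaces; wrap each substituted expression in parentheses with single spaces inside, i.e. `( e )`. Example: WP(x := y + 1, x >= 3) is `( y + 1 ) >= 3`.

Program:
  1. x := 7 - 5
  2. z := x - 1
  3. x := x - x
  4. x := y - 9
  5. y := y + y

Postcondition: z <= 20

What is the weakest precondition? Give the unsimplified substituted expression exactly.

post: z <= 20
stmt 5: y := y + y  -- replace 0 occurrence(s) of y with (y + y)
  => z <= 20
stmt 4: x := y - 9  -- replace 0 occurrence(s) of x with (y - 9)
  => z <= 20
stmt 3: x := x - x  -- replace 0 occurrence(s) of x with (x - x)
  => z <= 20
stmt 2: z := x - 1  -- replace 1 occurrence(s) of z with (x - 1)
  => ( x - 1 ) <= 20
stmt 1: x := 7 - 5  -- replace 1 occurrence(s) of x with (7 - 5)
  => ( ( 7 - 5 ) - 1 ) <= 20

Answer: ( ( 7 - 5 ) - 1 ) <= 20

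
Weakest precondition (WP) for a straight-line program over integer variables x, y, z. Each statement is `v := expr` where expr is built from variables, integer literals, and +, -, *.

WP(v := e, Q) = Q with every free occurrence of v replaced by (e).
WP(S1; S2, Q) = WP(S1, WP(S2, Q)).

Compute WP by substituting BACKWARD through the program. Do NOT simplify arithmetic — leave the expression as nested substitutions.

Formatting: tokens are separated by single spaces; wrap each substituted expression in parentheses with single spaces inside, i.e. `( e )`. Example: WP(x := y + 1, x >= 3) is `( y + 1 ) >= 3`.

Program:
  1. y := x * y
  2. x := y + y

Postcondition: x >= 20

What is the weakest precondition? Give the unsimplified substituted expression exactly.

Answer: ( ( x * y ) + ( x * y ) ) >= 20

Derivation:
post: x >= 20
stmt 2: x := y + y  -- replace 1 occurrence(s) of x with (y + y)
  => ( y + y ) >= 20
stmt 1: y := x * y  -- replace 2 occurrence(s) of y with (x * y)
  => ( ( x * y ) + ( x * y ) ) >= 20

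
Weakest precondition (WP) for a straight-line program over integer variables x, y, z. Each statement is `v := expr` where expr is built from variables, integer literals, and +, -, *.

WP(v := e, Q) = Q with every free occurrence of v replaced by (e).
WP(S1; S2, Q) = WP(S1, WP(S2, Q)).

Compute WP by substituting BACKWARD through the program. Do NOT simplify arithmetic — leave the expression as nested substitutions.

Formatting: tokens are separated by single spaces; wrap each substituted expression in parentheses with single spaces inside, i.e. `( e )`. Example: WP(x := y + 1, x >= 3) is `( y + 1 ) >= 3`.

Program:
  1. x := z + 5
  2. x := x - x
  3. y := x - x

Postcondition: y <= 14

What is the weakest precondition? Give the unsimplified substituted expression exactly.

Answer: ( ( ( z + 5 ) - ( z + 5 ) ) - ( ( z + 5 ) - ( z + 5 ) ) ) <= 14

Derivation:
post: y <= 14
stmt 3: y := x - x  -- replace 1 occurrence(s) of y with (x - x)
  => ( x - x ) <= 14
stmt 2: x := x - x  -- replace 2 occurrence(s) of x with (x - x)
  => ( ( x - x ) - ( x - x ) ) <= 14
stmt 1: x := z + 5  -- replace 4 occurrence(s) of x with (z + 5)
  => ( ( ( z + 5 ) - ( z + 5 ) ) - ( ( z + 5 ) - ( z + 5 ) ) ) <= 14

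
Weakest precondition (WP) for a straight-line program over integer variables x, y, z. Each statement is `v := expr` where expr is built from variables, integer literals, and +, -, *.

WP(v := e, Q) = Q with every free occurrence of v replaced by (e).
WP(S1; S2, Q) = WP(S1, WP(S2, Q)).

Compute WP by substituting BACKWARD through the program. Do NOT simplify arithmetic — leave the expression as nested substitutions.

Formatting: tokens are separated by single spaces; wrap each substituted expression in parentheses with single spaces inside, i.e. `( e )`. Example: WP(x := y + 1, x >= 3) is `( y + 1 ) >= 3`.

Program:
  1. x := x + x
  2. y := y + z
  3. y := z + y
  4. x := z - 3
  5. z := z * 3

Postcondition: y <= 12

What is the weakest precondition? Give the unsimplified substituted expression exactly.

Answer: ( z + ( y + z ) ) <= 12

Derivation:
post: y <= 12
stmt 5: z := z * 3  -- replace 0 occurrence(s) of z with (z * 3)
  => y <= 12
stmt 4: x := z - 3  -- replace 0 occurrence(s) of x with (z - 3)
  => y <= 12
stmt 3: y := z + y  -- replace 1 occurrence(s) of y with (z + y)
  => ( z + y ) <= 12
stmt 2: y := y + z  -- replace 1 occurrence(s) of y with (y + z)
  => ( z + ( y + z ) ) <= 12
stmt 1: x := x + x  -- replace 0 occurrence(s) of x with (x + x)
  => ( z + ( y + z ) ) <= 12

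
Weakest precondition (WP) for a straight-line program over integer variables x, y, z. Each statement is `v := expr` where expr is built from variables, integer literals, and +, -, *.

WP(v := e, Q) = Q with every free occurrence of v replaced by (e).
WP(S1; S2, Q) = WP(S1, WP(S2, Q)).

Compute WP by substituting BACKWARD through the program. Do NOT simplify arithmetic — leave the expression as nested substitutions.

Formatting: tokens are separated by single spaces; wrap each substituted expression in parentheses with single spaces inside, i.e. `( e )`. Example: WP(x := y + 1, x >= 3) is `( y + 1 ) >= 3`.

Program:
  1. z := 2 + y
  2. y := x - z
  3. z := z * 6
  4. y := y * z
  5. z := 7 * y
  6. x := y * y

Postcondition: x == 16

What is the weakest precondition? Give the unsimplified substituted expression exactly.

Answer: ( ( ( x - ( 2 + y ) ) * ( ( 2 + y ) * 6 ) ) * ( ( x - ( 2 + y ) ) * ( ( 2 + y ) * 6 ) ) ) == 16

Derivation:
post: x == 16
stmt 6: x := y * y  -- replace 1 occurrence(s) of x with (y * y)
  => ( y * y ) == 16
stmt 5: z := 7 * y  -- replace 0 occurrence(s) of z with (7 * y)
  => ( y * y ) == 16
stmt 4: y := y * z  -- replace 2 occurrence(s) of y with (y * z)
  => ( ( y * z ) * ( y * z ) ) == 16
stmt 3: z := z * 6  -- replace 2 occurrence(s) of z with (z * 6)
  => ( ( y * ( z * 6 ) ) * ( y * ( z * 6 ) ) ) == 16
stmt 2: y := x - z  -- replace 2 occurrence(s) of y with (x - z)
  => ( ( ( x - z ) * ( z * 6 ) ) * ( ( x - z ) * ( z * 6 ) ) ) == 16
stmt 1: z := 2 + y  -- replace 4 occurrence(s) of z with (2 + y)
  => ( ( ( x - ( 2 + y ) ) * ( ( 2 + y ) * 6 ) ) * ( ( x - ( 2 + y ) ) * ( ( 2 + y ) * 6 ) ) ) == 16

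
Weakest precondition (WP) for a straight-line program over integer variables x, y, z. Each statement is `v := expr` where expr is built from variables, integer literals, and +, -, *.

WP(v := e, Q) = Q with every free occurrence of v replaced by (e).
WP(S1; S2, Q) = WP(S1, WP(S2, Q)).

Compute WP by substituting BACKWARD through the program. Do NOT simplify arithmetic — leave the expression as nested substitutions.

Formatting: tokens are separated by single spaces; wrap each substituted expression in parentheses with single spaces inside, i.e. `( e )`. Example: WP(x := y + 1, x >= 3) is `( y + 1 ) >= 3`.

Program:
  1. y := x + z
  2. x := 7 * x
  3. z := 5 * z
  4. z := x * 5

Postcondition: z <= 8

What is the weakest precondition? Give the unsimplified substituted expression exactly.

Answer: ( ( 7 * x ) * 5 ) <= 8

Derivation:
post: z <= 8
stmt 4: z := x * 5  -- replace 1 occurrence(s) of z with (x * 5)
  => ( x * 5 ) <= 8
stmt 3: z := 5 * z  -- replace 0 occurrence(s) of z with (5 * z)
  => ( x * 5 ) <= 8
stmt 2: x := 7 * x  -- replace 1 occurrence(s) of x with (7 * x)
  => ( ( 7 * x ) * 5 ) <= 8
stmt 1: y := x + z  -- replace 0 occurrence(s) of y with (x + z)
  => ( ( 7 * x ) * 5 ) <= 8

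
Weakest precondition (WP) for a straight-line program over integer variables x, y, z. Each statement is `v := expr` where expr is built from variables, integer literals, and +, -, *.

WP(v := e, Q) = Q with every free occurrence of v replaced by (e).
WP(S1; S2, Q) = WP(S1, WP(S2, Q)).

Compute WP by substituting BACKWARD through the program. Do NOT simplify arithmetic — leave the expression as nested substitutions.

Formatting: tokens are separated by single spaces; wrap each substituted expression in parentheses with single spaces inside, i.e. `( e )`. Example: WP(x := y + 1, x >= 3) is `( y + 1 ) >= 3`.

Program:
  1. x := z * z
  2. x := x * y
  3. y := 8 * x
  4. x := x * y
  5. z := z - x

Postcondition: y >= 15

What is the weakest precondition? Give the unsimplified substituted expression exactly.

Answer: ( 8 * ( ( z * z ) * y ) ) >= 15

Derivation:
post: y >= 15
stmt 5: z := z - x  -- replace 0 occurrence(s) of z with (z - x)
  => y >= 15
stmt 4: x := x * y  -- replace 0 occurrence(s) of x with (x * y)
  => y >= 15
stmt 3: y := 8 * x  -- replace 1 occurrence(s) of y with (8 * x)
  => ( 8 * x ) >= 15
stmt 2: x := x * y  -- replace 1 occurrence(s) of x with (x * y)
  => ( 8 * ( x * y ) ) >= 15
stmt 1: x := z * z  -- replace 1 occurrence(s) of x with (z * z)
  => ( 8 * ( ( z * z ) * y ) ) >= 15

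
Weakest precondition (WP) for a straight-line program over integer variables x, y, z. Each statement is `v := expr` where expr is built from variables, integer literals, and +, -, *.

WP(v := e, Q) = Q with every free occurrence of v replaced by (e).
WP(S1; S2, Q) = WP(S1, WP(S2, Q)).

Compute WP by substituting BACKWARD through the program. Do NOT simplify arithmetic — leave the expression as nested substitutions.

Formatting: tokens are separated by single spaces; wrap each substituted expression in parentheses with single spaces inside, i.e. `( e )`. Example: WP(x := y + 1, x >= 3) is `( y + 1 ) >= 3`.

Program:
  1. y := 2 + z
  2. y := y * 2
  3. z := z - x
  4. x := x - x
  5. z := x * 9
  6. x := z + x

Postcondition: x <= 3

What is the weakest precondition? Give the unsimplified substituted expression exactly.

Answer: ( ( ( x - x ) * 9 ) + ( x - x ) ) <= 3

Derivation:
post: x <= 3
stmt 6: x := z + x  -- replace 1 occurrence(s) of x with (z + x)
  => ( z + x ) <= 3
stmt 5: z := x * 9  -- replace 1 occurrence(s) of z with (x * 9)
  => ( ( x * 9 ) + x ) <= 3
stmt 4: x := x - x  -- replace 2 occurrence(s) of x with (x - x)
  => ( ( ( x - x ) * 9 ) + ( x - x ) ) <= 3
stmt 3: z := z - x  -- replace 0 occurrence(s) of z with (z - x)
  => ( ( ( x - x ) * 9 ) + ( x - x ) ) <= 3
stmt 2: y := y * 2  -- replace 0 occurrence(s) of y with (y * 2)
  => ( ( ( x - x ) * 9 ) + ( x - x ) ) <= 3
stmt 1: y := 2 + z  -- replace 0 occurrence(s) of y with (2 + z)
  => ( ( ( x - x ) * 9 ) + ( x - x ) ) <= 3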